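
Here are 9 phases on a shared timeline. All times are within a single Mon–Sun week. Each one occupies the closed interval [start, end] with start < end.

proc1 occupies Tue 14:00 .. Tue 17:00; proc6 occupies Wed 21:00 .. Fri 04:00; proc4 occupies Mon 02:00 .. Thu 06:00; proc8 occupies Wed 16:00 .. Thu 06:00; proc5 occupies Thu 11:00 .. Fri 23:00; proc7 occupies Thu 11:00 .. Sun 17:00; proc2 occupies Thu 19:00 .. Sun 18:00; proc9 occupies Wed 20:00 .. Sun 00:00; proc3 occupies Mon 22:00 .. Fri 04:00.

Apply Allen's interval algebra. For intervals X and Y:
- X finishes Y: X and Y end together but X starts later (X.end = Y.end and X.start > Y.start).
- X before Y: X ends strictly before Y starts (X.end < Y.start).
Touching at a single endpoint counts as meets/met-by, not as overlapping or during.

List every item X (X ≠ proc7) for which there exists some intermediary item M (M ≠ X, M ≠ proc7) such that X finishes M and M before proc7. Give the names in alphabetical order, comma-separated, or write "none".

proc8

Target proc7 = [Thu 11:00, Sun 17:00].
Intermediaries M with M before proc7: proc1, proc4, proc8.
Via proc1 — items with X finishes proc1: none.
Via proc4 — items with X finishes proc4: proc8.
Via proc8 — items with X finishes proc8: none.
Union: proc8.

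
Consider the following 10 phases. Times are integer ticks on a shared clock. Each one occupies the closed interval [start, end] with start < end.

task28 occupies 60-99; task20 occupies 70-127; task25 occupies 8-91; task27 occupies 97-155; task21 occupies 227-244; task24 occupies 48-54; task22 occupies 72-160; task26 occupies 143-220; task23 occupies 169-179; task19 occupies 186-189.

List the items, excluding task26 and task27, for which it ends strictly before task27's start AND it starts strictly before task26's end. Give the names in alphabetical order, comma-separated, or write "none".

Conditions: its end is strictly before task27's start (X.end < 97) AND its start is strictly before task26's end (X.start < 220).
task19: end 189 < 97? ✗; start 186 < 220? ✓ → no.
task20: end 127 < 97? ✗; start 70 < 220? ✓ → no.
task21: end 244 < 97? ✗; start 227 < 220? ✗ → no.
task22: end 160 < 97? ✗; start 72 < 220? ✓ → no.
task23: end 179 < 97? ✗; start 169 < 220? ✓ → no.
task24: end 54 < 97? ✓; start 48 < 220? ✓ → yes.
task25: end 91 < 97? ✓; start 8 < 220? ✓ → yes.
task28: end 99 < 97? ✗; start 60 < 220? ✓ → no.
Result: task24, task25.

task24, task25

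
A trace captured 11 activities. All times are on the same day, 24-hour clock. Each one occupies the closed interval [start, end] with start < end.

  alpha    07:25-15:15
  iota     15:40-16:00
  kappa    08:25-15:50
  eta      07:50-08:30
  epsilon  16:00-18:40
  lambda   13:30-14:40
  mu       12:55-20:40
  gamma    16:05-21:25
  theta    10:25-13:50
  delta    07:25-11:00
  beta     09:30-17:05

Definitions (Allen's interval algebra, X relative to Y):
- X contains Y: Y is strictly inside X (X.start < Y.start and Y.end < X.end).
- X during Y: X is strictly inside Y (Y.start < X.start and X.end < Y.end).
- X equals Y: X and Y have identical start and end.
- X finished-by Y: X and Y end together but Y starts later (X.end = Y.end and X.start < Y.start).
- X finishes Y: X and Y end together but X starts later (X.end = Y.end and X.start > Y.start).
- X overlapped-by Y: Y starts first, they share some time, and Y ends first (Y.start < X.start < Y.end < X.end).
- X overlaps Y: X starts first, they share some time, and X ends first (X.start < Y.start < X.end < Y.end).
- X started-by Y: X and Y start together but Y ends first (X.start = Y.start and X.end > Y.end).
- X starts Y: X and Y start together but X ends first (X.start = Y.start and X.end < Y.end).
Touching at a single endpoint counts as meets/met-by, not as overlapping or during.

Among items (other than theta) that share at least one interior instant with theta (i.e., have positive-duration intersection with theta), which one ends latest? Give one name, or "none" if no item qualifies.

mu

Target theta = [10:25, 13:50].
alpha [07:25, 15:15] → contains → candidate.
beta [09:30, 17:05] → contains → candidate.
delta [07:25, 11:00] → overlaps → candidate.
epsilon [16:00, 18:40] → after → excluded.
eta [07:50, 08:30] → before → excluded.
gamma [16:05, 21:25] → after → excluded.
iota [15:40, 16:00] → after → excluded.
kappa [08:25, 15:50] → contains → candidate.
lambda [13:30, 14:40] → overlapped-by → candidate.
mu [12:55, 20:40] → overlapped-by → candidate.
Among candidates, latest end is 20:40 → mu.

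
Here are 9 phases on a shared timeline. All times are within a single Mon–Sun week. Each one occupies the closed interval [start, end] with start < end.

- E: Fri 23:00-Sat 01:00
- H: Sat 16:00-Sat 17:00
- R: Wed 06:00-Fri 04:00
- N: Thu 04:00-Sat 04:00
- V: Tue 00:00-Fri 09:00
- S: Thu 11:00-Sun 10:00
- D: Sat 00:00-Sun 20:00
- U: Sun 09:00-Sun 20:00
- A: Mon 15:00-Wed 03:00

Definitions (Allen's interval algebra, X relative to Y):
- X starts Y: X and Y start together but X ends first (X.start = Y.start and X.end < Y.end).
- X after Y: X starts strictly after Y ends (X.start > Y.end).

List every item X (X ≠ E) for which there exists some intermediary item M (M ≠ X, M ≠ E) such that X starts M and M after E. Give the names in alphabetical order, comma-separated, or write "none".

Target E = [Fri 23:00, Sat 01:00].
Intermediaries M with M after E: H, U.
Via H — items with X starts H: none.
Via U — items with X starts U: none.
Union: none.

none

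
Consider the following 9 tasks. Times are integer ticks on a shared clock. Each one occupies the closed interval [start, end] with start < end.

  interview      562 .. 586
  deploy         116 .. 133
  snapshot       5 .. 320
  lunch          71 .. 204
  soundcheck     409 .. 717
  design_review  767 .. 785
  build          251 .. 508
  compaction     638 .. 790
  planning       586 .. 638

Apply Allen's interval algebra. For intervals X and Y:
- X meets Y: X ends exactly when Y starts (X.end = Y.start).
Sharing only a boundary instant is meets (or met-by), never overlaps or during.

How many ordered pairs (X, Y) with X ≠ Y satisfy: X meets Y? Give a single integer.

2

Checking all 72 ordered pairs for relation 'meets'; matching pairs in alphabetical order:
(interview, planning): interview meets planning ✓
(planning, compaction): planning meets compaction ✓
Count: 2.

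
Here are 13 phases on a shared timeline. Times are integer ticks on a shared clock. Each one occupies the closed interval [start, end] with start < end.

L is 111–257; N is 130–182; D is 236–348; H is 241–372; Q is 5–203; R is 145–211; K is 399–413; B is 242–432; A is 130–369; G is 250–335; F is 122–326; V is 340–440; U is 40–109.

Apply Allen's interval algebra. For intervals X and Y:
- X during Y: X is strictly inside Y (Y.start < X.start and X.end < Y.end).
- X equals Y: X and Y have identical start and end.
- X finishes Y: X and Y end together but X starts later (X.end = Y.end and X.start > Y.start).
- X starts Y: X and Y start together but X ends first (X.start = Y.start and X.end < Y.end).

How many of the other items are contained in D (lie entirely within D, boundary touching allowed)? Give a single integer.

Target D = [236, 348].
A [130, 369] → contains → no.
B [242, 432] → overlapped-by → no.
F [122, 326] → overlaps → no.
G [250, 335] → during → counts.
H [241, 372] → overlapped-by → no.
K [399, 413] → after → no.
L [111, 257] → overlaps → no.
N [130, 182] → before → no.
Q [5, 203] → before → no.
R [145, 211] → before → no.
U [40, 109] → before → no.
V [340, 440] → overlapped-by → no.
Total: 1.

1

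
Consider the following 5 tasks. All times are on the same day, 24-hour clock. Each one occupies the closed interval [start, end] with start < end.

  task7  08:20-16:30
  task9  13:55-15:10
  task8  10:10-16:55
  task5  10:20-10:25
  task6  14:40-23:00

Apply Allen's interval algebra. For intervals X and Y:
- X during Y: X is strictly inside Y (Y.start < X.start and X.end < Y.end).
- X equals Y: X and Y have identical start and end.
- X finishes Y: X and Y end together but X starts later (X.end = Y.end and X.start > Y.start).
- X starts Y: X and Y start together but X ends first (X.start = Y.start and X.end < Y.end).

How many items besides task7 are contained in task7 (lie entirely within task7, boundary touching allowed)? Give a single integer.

2

Target task7 = [08:20, 16:30].
task5 [10:20, 10:25] → during → counts.
task6 [14:40, 23:00] → overlapped-by → no.
task8 [10:10, 16:55] → overlapped-by → no.
task9 [13:55, 15:10] → during → counts.
Total: 2.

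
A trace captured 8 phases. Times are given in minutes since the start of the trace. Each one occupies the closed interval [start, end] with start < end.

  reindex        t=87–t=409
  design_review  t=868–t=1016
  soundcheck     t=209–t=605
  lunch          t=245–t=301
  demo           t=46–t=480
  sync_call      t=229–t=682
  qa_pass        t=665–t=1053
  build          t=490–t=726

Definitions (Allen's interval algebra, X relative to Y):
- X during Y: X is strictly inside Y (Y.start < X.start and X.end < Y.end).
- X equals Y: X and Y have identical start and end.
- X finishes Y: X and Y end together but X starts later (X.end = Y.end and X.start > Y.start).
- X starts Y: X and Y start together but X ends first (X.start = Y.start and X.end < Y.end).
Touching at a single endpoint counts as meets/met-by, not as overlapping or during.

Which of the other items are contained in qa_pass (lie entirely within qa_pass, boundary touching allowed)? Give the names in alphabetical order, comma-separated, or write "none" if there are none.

design_review

Target qa_pass = [t=665, t=1053].
build [t=490, t=726] → overlaps → no.
demo [t=46, t=480] → before → no.
design_review [t=868, t=1016] → during → yes.
lunch [t=245, t=301] → before → no.
reindex [t=87, t=409] → before → no.
soundcheck [t=209, t=605] → before → no.
sync_call [t=229, t=682] → overlaps → no.
Result: design_review.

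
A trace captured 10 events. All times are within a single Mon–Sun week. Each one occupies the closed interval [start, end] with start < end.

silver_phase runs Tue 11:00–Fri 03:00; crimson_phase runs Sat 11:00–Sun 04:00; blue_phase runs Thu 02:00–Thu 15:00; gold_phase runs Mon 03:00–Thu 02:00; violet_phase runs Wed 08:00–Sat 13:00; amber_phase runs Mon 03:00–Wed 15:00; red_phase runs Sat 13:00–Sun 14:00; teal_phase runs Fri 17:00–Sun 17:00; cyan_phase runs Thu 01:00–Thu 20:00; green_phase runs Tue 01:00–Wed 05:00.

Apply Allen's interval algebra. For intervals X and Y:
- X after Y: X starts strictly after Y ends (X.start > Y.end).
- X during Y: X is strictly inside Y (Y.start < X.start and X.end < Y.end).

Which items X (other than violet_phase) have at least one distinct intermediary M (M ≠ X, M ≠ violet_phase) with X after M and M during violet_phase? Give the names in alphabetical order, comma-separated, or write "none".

Target violet_phase = [Wed 08:00, Sat 13:00].
Intermediaries M with M during violet_phase: blue_phase, cyan_phase.
Via blue_phase — items with X after blue_phase: crimson_phase, red_phase, teal_phase.
Via cyan_phase — items with X after cyan_phase: crimson_phase, red_phase, teal_phase.
Union: crimson_phase, red_phase, teal_phase.

crimson_phase, red_phase, teal_phase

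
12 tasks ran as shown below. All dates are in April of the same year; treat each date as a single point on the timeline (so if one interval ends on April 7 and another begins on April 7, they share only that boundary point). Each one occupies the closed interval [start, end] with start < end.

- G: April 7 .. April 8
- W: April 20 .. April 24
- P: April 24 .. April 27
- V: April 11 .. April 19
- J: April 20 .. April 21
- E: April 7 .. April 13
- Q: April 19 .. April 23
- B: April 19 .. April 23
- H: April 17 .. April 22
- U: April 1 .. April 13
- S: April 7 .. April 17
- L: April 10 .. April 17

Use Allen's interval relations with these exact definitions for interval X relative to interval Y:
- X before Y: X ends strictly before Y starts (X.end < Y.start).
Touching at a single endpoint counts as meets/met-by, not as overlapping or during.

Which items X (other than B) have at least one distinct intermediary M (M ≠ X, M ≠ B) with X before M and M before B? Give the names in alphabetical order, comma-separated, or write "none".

Target B = [April 19, April 23].
Intermediaries M with M before B: E, G, L, S, U.
Via E — items with X before E: none.
Via G — items with X before G: none.
Via L — items with X before L: G.
Via S — items with X before S: none.
Via U — items with X before U: none.
Union: G.

G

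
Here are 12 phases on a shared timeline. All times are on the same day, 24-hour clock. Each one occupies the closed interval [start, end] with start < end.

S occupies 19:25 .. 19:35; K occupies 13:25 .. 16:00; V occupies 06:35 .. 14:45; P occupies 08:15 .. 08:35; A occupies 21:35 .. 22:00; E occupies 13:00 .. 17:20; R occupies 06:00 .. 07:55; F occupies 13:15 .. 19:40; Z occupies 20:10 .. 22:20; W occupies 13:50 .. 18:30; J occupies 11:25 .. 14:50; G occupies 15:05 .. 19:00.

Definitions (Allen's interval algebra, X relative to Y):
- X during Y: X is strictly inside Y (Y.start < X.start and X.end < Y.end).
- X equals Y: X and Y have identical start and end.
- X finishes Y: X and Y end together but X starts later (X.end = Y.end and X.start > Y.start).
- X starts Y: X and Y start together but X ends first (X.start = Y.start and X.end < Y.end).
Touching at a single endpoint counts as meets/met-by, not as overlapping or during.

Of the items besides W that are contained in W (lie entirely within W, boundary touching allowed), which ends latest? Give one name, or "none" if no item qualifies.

Target W = [13:50, 18:30].
A [21:35, 22:00] → after → excluded.
E [13:00, 17:20] → overlaps → excluded.
F [13:15, 19:40] → contains → excluded.
G [15:05, 19:00] → overlapped-by → excluded.
J [11:25, 14:50] → overlaps → excluded.
K [13:25, 16:00] → overlaps → excluded.
P [08:15, 08:35] → before → excluded.
R [06:00, 07:55] → before → excluded.
S [19:25, 19:35] → after → excluded.
V [06:35, 14:45] → overlaps → excluded.
Z [20:10, 22:20] → after → excluded.
No candidates → none.

none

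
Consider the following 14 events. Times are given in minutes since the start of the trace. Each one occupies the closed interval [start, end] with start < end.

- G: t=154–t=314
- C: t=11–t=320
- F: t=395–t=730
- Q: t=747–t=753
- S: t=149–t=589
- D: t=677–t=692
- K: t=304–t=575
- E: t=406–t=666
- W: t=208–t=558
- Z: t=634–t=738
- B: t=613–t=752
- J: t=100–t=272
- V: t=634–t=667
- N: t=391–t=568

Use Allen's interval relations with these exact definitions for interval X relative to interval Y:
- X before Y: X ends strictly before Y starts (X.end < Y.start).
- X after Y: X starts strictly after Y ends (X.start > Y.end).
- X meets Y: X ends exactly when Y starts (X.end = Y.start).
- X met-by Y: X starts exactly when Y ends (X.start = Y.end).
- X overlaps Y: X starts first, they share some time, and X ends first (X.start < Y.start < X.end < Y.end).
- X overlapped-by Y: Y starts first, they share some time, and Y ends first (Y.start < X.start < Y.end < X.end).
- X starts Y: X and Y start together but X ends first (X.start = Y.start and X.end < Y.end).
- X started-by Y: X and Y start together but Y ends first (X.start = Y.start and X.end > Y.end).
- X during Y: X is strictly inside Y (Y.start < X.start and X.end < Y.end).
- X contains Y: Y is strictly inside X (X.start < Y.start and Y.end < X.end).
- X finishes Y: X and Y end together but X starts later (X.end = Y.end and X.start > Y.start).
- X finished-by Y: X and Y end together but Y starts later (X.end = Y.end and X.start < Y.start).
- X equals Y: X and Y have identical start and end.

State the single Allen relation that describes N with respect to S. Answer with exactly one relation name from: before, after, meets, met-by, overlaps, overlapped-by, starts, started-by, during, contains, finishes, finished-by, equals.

during

N = [t=391, t=568]; S = [t=149, t=589].
Compare endpoints: N.start > S.start, N.start < S.end, N.end > S.start, N.end < S.end.
That pattern is 'during'.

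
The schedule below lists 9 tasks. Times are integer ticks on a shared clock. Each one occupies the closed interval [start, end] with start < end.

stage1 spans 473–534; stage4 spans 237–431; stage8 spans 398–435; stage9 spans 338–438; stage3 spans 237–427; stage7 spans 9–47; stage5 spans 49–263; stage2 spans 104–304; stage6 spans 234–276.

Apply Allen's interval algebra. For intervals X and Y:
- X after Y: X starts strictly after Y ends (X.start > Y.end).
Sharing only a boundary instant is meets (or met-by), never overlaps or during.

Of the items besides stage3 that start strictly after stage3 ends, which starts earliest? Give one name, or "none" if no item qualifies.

stage1

Target stage3 = [237, 427].
stage1 [473, 534] → after → candidate.
stage2 [104, 304] → overlaps → excluded.
stage4 [237, 431] → started-by → excluded.
stage5 [49, 263] → overlaps → excluded.
stage6 [234, 276] → overlaps → excluded.
stage7 [9, 47] → before → excluded.
stage8 [398, 435] → overlapped-by → excluded.
stage9 [338, 438] → overlapped-by → excluded.
Among candidates, earliest start is 473 → stage1.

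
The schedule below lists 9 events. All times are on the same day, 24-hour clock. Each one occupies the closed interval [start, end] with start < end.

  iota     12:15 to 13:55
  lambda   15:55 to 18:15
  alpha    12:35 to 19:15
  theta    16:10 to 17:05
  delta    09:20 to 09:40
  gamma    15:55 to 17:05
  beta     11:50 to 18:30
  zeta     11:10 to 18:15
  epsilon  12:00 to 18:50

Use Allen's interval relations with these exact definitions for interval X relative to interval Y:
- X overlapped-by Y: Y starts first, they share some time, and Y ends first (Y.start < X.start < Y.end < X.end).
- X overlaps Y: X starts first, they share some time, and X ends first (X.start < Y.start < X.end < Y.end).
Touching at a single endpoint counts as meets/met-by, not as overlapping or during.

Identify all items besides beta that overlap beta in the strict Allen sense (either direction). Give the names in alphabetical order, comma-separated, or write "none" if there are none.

alpha, epsilon, zeta

Target beta = [11:50, 18:30].
alpha [12:35, 19:15] → overlapped-by → yes.
delta [09:20, 09:40] → before → no.
epsilon [12:00, 18:50] → overlapped-by → yes.
gamma [15:55, 17:05] → during → no.
iota [12:15, 13:55] → during → no.
lambda [15:55, 18:15] → during → no.
theta [16:10, 17:05] → during → no.
zeta [11:10, 18:15] → overlaps → yes.
Result: alpha, epsilon, zeta.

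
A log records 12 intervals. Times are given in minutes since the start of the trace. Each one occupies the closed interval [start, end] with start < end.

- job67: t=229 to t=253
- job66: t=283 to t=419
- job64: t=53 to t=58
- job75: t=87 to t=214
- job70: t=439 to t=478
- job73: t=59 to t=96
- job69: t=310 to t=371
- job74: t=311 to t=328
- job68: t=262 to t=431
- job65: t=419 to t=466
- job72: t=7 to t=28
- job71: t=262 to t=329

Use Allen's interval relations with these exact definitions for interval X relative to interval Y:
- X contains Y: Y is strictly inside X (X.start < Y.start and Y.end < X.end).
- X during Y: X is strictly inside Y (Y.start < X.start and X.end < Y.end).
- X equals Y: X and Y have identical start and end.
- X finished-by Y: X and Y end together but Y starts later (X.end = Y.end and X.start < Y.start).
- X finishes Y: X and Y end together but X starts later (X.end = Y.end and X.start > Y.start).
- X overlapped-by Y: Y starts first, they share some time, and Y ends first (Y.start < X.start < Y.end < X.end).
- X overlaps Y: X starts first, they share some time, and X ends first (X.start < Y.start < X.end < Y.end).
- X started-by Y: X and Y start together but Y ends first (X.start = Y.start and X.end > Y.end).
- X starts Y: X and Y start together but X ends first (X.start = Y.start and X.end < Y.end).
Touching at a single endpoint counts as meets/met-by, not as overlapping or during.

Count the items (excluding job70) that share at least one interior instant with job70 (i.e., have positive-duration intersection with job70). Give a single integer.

Target job70 = [t=439, t=478].
job64 [t=53, t=58] → before → no.
job65 [t=419, t=466] → overlaps → counts.
job66 [t=283, t=419] → before → no.
job67 [t=229, t=253] → before → no.
job68 [t=262, t=431] → before → no.
job69 [t=310, t=371] → before → no.
job71 [t=262, t=329] → before → no.
job72 [t=7, t=28] → before → no.
job73 [t=59, t=96] → before → no.
job74 [t=311, t=328] → before → no.
job75 [t=87, t=214] → before → no.
Total: 1.

1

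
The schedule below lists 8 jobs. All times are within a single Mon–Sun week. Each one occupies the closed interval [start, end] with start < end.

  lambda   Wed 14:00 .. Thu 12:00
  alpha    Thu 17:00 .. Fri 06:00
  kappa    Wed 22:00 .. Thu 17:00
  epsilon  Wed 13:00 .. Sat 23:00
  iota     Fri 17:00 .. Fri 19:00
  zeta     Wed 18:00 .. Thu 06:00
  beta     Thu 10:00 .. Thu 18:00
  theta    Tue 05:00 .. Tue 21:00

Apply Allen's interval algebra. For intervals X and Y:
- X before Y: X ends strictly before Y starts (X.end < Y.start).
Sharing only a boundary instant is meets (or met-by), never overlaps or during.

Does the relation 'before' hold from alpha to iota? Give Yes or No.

Yes

alpha = [Thu 17:00, Fri 06:00], iota = [Fri 17:00, Fri 19:00].
Actual relation of alpha to iota: before.
Asked whether 'before' holds → Yes.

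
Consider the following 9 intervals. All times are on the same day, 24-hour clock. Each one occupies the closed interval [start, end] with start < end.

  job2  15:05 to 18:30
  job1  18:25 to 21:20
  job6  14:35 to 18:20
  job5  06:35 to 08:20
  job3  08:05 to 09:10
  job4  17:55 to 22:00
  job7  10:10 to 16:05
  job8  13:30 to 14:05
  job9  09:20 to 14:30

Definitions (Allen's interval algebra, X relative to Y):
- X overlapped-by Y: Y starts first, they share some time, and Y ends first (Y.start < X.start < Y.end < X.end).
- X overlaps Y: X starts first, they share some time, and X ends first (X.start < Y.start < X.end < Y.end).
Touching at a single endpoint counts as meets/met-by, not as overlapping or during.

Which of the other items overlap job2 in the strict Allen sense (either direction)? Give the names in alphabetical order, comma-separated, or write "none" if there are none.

Target job2 = [15:05, 18:30].
job1 [18:25, 21:20] → overlapped-by → yes.
job3 [08:05, 09:10] → before → no.
job4 [17:55, 22:00] → overlapped-by → yes.
job5 [06:35, 08:20] → before → no.
job6 [14:35, 18:20] → overlaps → yes.
job7 [10:10, 16:05] → overlaps → yes.
job8 [13:30, 14:05] → before → no.
job9 [09:20, 14:30] → before → no.
Result: job1, job4, job6, job7.

job1, job4, job6, job7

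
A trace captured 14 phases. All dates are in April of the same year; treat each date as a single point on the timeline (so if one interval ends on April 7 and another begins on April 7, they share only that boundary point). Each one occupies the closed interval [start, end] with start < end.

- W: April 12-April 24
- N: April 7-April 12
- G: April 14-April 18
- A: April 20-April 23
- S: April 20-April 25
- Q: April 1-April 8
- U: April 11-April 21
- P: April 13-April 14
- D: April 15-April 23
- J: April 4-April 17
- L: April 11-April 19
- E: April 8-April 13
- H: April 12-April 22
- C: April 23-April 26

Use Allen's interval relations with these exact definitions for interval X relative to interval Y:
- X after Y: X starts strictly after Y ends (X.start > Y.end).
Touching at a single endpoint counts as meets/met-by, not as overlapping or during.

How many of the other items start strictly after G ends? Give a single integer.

3

Target G = [April 14, April 18].
A [April 20, April 23] → after → counts.
C [April 23, April 26] → after → counts.
D [April 15, April 23] → overlapped-by → no.
E [April 8, April 13] → before → no.
H [April 12, April 22] → contains → no.
J [April 4, April 17] → overlaps → no.
L [April 11, April 19] → contains → no.
N [April 7, April 12] → before → no.
P [April 13, April 14] → meets → no.
Q [April 1, April 8] → before → no.
S [April 20, April 25] → after → counts.
U [April 11, April 21] → contains → no.
W [April 12, April 24] → contains → no.
Total: 3.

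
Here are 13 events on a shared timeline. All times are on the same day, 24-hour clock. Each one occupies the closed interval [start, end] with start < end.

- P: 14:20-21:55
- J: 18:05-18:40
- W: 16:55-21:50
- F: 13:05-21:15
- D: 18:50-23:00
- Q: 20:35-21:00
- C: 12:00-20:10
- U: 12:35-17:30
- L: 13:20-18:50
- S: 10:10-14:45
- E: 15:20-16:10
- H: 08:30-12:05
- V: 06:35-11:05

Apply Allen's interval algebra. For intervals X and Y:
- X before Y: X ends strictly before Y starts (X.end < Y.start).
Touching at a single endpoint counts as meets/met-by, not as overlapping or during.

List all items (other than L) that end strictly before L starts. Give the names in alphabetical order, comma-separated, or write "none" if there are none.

Target L = [13:20, 18:50].
C [12:00, 20:10] → contains → no.
D [18:50, 23:00] → met-by → no.
E [15:20, 16:10] → during → no.
F [13:05, 21:15] → contains → no.
H [08:30, 12:05] → before → yes.
J [18:05, 18:40] → during → no.
P [14:20, 21:55] → overlapped-by → no.
Q [20:35, 21:00] → after → no.
S [10:10, 14:45] → overlaps → no.
U [12:35, 17:30] → overlaps → no.
V [06:35, 11:05] → before → yes.
W [16:55, 21:50] → overlapped-by → no.
Result: H, V.

H, V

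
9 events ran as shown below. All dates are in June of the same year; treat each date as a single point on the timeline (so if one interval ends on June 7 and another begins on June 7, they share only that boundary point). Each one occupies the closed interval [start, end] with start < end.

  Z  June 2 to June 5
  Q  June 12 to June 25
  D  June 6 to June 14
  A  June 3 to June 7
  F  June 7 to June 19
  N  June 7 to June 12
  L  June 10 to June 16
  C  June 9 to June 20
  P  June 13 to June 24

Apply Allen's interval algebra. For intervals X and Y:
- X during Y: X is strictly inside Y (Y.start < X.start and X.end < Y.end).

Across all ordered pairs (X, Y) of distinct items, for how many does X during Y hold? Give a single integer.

4

Checking all 72 ordered pairs for relation 'during'; matching pairs in alphabetical order:
(L, C): L during C ✓
(L, F): L during F ✓
(N, D): N during D ✓
(P, Q): P during Q ✓
Count: 4.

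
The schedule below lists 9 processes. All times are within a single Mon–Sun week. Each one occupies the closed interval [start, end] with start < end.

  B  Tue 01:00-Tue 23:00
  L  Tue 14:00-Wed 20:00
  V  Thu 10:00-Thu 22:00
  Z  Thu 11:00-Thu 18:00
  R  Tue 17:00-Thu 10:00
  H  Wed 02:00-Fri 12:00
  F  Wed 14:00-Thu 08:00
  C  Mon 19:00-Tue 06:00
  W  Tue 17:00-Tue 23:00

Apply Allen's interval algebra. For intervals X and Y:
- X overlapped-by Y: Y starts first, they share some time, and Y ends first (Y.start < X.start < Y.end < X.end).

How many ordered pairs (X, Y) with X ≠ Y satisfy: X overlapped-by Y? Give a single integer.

7

Checking all 72 ordered pairs for relation 'overlapped-by'; matching pairs in alphabetical order:
(B, C): B overlapped-by C ✓
(F, L): F overlapped-by L ✓
(H, L): H overlapped-by L ✓
(H, R): H overlapped-by R ✓
(L, B): L overlapped-by B ✓
(R, B): R overlapped-by B ✓
(R, L): R overlapped-by L ✓
Count: 7.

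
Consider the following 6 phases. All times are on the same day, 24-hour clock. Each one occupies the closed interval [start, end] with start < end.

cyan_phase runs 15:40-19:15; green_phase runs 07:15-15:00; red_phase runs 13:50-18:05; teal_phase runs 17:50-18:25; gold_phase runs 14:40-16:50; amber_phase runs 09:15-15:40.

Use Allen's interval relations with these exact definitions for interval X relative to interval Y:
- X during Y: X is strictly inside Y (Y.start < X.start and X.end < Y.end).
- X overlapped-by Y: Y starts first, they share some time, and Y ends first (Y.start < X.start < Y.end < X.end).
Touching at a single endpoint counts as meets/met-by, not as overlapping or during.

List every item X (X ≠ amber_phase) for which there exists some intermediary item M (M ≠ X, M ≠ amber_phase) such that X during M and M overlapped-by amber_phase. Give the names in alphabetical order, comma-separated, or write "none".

Target amber_phase = [09:15, 15:40].
Intermediaries M with M overlapped-by amber_phase: gold_phase, red_phase.
Via gold_phase — items with X during gold_phase: none.
Via red_phase — items with X during red_phase: gold_phase.
Union: gold_phase.

gold_phase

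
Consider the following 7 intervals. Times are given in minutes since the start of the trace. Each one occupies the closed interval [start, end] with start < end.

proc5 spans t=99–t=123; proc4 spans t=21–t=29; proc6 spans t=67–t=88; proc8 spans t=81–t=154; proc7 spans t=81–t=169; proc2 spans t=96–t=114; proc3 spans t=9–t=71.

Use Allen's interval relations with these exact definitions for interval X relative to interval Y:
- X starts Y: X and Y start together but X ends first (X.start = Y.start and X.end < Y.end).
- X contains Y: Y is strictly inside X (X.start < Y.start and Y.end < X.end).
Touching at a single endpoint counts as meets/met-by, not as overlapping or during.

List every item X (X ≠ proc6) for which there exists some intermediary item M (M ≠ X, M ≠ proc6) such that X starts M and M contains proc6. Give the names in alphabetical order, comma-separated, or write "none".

Target proc6 = [t=67, t=88].
Intermediaries M with M contains proc6: none.
Union: none.

none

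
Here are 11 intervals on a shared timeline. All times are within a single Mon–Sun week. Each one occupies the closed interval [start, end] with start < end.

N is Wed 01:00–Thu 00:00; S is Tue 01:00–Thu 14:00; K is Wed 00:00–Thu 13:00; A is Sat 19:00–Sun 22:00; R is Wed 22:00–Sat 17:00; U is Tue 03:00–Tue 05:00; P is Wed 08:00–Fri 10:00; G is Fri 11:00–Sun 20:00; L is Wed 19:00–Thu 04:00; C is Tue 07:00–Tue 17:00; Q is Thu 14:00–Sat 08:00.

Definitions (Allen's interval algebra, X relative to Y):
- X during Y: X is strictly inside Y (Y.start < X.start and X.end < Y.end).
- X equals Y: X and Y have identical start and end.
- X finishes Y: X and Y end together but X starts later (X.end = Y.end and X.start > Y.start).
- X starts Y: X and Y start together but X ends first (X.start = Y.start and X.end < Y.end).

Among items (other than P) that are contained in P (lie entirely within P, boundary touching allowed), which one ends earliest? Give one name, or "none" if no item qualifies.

L

Target P = [Wed 08:00, Fri 10:00].
A [Sat 19:00, Sun 22:00] → after → excluded.
C [Tue 07:00, Tue 17:00] → before → excluded.
G [Fri 11:00, Sun 20:00] → after → excluded.
K [Wed 00:00, Thu 13:00] → overlaps → excluded.
L [Wed 19:00, Thu 04:00] → during → candidate.
N [Wed 01:00, Thu 00:00] → overlaps → excluded.
Q [Thu 14:00, Sat 08:00] → overlapped-by → excluded.
R [Wed 22:00, Sat 17:00] → overlapped-by → excluded.
S [Tue 01:00, Thu 14:00] → overlaps → excluded.
U [Tue 03:00, Tue 05:00] → before → excluded.
Among candidates, earliest end is Thu 04:00 → L.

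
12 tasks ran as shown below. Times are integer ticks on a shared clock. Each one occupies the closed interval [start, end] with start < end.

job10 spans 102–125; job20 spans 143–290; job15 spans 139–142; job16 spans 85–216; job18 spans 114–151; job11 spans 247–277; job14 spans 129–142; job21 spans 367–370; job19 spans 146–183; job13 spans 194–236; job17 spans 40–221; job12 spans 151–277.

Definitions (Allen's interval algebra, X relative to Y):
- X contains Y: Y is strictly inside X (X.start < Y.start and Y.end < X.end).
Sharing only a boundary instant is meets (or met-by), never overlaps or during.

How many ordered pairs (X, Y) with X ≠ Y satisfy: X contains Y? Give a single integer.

Checking all 132 ordered pairs for relation 'contains'; matching pairs in alphabetical order:
(job12, job13): job12 contains job13 ✓
(job16, job10): job16 contains job10 ✓
(job16, job14): job16 contains job14 ✓
(job16, job15): job16 contains job15 ✓
(job16, job18): job16 contains job18 ✓
(job16, job19): job16 contains job19 ✓
(job17, job10): job17 contains job10 ✓
(job17, job14): job17 contains job14 ✓
(job17, job15): job17 contains job15 ✓
(job17, job16): job17 contains job16 ✓
(job17, job18): job17 contains job18 ✓
(job17, job19): job17 contains job19 ✓
(job18, job14): job18 contains job14 ✓
(job18, job15): job18 contains job15 ✓
(job20, job11): job20 contains job11 ✓
(job20, job12): job20 contains job12 ✓
(job20, job13): job20 contains job13 ✓
(job20, job19): job20 contains job19 ✓
Count: 18.

18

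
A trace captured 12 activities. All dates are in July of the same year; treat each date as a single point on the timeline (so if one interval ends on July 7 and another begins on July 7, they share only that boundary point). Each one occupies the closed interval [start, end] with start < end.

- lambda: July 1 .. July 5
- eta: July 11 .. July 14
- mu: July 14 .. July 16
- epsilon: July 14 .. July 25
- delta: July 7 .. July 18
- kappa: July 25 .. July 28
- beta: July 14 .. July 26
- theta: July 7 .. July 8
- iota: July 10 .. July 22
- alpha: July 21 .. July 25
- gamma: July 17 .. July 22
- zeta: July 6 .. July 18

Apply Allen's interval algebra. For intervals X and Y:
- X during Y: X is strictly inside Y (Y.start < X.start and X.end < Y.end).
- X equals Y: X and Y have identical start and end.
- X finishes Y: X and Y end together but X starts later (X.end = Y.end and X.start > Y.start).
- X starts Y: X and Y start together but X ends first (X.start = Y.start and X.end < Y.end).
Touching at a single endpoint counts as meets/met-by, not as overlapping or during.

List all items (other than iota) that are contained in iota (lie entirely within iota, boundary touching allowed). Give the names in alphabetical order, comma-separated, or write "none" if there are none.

eta, gamma, mu

Target iota = [July 10, July 22].
alpha [July 21, July 25] → overlapped-by → no.
beta [July 14, July 26] → overlapped-by → no.
delta [July 7, July 18] → overlaps → no.
epsilon [July 14, July 25] → overlapped-by → no.
eta [July 11, July 14] → during → yes.
gamma [July 17, July 22] → finishes → yes.
kappa [July 25, July 28] → after → no.
lambda [July 1, July 5] → before → no.
mu [July 14, July 16] → during → yes.
theta [July 7, July 8] → before → no.
zeta [July 6, July 18] → overlaps → no.
Result: eta, gamma, mu.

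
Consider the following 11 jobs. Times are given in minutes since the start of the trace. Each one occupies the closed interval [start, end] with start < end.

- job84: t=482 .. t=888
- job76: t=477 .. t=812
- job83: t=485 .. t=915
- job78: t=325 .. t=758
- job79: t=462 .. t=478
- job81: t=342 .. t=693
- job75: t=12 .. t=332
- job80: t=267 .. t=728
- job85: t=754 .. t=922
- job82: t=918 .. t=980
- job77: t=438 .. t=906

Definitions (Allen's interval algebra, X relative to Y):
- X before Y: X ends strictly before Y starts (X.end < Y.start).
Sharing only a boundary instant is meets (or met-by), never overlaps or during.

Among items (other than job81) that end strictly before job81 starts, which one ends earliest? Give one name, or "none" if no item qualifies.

job75

Target job81 = [t=342, t=693].
job75 [t=12, t=332] → before → candidate.
job76 [t=477, t=812] → overlapped-by → excluded.
job77 [t=438, t=906] → overlapped-by → excluded.
job78 [t=325, t=758] → contains → excluded.
job79 [t=462, t=478] → during → excluded.
job80 [t=267, t=728] → contains → excluded.
job82 [t=918, t=980] → after → excluded.
job83 [t=485, t=915] → overlapped-by → excluded.
job84 [t=482, t=888] → overlapped-by → excluded.
job85 [t=754, t=922] → after → excluded.
Among candidates, earliest end is t=332 → job75.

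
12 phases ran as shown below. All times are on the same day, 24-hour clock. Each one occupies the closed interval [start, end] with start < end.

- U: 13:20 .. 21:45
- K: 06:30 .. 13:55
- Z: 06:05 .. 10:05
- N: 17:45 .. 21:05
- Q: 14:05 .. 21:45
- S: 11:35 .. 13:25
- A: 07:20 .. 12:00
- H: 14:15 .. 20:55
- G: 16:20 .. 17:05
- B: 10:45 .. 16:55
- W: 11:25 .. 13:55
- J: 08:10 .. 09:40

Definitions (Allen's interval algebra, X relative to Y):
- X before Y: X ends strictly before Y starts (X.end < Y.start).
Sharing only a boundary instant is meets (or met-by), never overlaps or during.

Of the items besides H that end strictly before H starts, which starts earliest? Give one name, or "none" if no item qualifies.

Z

Target H = [14:15, 20:55].
A [07:20, 12:00] → before → candidate.
B [10:45, 16:55] → overlaps → excluded.
G [16:20, 17:05] → during → excluded.
J [08:10, 09:40] → before → candidate.
K [06:30, 13:55] → before → candidate.
N [17:45, 21:05] → overlapped-by → excluded.
Q [14:05, 21:45] → contains → excluded.
S [11:35, 13:25] → before → candidate.
U [13:20, 21:45] → contains → excluded.
W [11:25, 13:55] → before → candidate.
Z [06:05, 10:05] → before → candidate.
Among candidates, earliest start is 06:05 → Z.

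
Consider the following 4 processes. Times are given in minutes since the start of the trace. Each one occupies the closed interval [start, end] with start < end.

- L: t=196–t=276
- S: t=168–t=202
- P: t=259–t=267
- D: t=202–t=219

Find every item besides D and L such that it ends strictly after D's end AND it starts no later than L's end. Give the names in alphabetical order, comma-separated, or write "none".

P

Conditions: its end is strictly after D's end (X.end > t=219) AND its start is no later than L's end (X.start <= t=276).
P: end t=267 > t=219? ✓; start t=259 <= t=276? ✓ → yes.
S: end t=202 > t=219? ✗; start t=168 <= t=276? ✓ → no.
Result: P.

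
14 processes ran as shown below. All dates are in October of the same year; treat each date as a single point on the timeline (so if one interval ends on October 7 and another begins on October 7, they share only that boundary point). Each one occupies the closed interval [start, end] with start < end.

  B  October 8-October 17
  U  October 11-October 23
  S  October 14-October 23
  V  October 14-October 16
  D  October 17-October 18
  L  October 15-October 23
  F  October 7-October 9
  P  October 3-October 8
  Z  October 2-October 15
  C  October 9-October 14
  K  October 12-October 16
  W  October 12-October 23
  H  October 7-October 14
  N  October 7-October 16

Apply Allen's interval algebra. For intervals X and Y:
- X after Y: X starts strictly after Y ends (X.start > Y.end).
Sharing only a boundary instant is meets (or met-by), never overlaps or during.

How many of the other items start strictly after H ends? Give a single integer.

Target H = [October 7, October 14].
B [October 8, October 17] → overlapped-by → no.
C [October 9, October 14] → finishes → no.
D [October 17, October 18] → after → counts.
F [October 7, October 9] → starts → no.
K [October 12, October 16] → overlapped-by → no.
L [October 15, October 23] → after → counts.
N [October 7, October 16] → started-by → no.
P [October 3, October 8] → overlaps → no.
S [October 14, October 23] → met-by → no.
U [October 11, October 23] → overlapped-by → no.
V [October 14, October 16] → met-by → no.
W [October 12, October 23] → overlapped-by → no.
Z [October 2, October 15] → contains → no.
Total: 2.

2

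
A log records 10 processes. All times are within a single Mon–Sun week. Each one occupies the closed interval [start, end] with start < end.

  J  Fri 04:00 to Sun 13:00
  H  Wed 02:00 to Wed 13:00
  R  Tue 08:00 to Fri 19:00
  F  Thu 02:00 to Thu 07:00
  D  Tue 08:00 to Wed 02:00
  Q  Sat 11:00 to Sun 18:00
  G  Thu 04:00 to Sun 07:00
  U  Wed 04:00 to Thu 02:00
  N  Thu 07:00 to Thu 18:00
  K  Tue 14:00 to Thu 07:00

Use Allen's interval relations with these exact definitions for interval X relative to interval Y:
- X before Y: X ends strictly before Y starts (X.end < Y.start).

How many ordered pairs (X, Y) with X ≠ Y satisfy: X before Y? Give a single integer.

Checking all 90 ordered pairs for relation 'before'; matching pairs in alphabetical order:
(D, F): D before F ✓
(D, G): D before G ✓
(D, J): D before J ✓
(D, N): D before N ✓
(D, Q): D before Q ✓
(D, U): D before U ✓
(F, J): F before J ✓
(F, Q): F before Q ✓
(H, F): H before F ✓
(H, G): H before G ✓
(H, J): H before J ✓
(H, N): H before N ✓
(H, Q): H before Q ✓
(K, J): K before J ✓
(K, Q): K before Q ✓
(N, J): N before J ✓
(N, Q): N before Q ✓
(R, Q): R before Q ✓
(U, G): U before G ✓
(U, J): U before J ✓
(U, N): U before N ✓
(U, Q): U before Q ✓
Count: 22.

22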